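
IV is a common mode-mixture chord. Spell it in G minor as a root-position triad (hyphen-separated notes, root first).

The root, C, is scale degree 4 — the same note in G minor and G major; only the chord quality changes. In G major the chord on C is C–E–G.

C-E-G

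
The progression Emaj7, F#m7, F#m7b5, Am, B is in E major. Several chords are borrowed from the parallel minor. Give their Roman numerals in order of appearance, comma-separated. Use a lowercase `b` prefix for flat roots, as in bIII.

In E major the diatonic chords are E, F#m, G#m, A, B, C#m, D#dim. Of the given chords, Emaj7, F#m7 and B are diatonic. But F#m7b5 (F#–A–C–E) is foreign: the diatonic ii on degree 2 is F#m, whereas F#m7b5 comes from E minor. It is labeled iiø7. Am (A–C–E) doesn't fit — on degree 4 E major would have A (IV). Am is the degree-4 chord of E minor, so it is the borrowed iv.

iiø7, iv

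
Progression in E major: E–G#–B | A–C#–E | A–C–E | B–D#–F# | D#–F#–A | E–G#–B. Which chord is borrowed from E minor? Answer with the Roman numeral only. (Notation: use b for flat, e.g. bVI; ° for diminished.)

iv

E major has the diatonic set E, F#m, G#m, A, B, C#m, D#dim. E–G#–B = E, A–C#–E = A, B–D#–F# = B and D#–F#–A = D#dim are all diatonic. A–C–E doesn't fit — on degree 4 E major would have A (IV). Am is the degree-4 chord of E minor, so it is the borrowed iv.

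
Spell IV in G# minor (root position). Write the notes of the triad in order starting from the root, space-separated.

The root, C#, is scale degree 4 — the same note in G# minor and G# major; only the chord quality changes. Building the major chord from the parallel major on C#: C#–E#–G#.

C# E# G#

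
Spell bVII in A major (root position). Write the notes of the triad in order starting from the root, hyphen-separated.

G-B-D

The root of bVII is the lowered 7th degree: G# becomes G. Stacking thirds in A minor on G gives G–B–D.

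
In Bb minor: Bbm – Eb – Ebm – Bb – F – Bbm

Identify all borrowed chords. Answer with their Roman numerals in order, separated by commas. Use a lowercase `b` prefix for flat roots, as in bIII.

In Bb minor (with V from harmonic minor) the diatonic chords are Bbm, Cdim, Db, Ebm, F, Gb, Ab. Bbm, Ebm and F are all diatonic. Eb (Eb–G–Bb) doesn't fit — on degree 4 Bb minor would have Ebm (iv). Eb is the degree-4 chord of Bb major, so it is the borrowed IV. Bb (Bb–D–F) is not: scale degree 1 in Bb minor carries Bbm (i). In Bb major the chord on that degree is Bb, so here it functions as I, borrowed from the parallel major.

IV, I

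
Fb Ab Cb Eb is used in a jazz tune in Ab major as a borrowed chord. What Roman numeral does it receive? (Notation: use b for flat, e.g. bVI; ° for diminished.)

Fb is the lowered form of scale degree 6 in Ab major (the diatonic degree 6 is F). Fb–Ab–Cb–Eb is a major-seventh chord — the form found in Ab minor, not the diatonic vi (Fm). Borrowed into Ab major it is written bVImaj7.

bVImaj7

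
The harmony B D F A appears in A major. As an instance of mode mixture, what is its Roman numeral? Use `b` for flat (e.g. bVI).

The root B is the diatonic 2nd degree of A major; the borrowing shows in the chord quality. Diatonically A major has Bm (ii) on that degree; B–D–F–A is instead the half-diminished-seventh chord native to A minor, so it takes the label iiø7.

iiø7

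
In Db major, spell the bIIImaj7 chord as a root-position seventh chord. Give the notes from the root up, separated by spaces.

Fb Ab Cb Eb

bIIImaj7 is built on the lowered scale degree 3. In Db major degree 3 is F; lowered it becomes Fb. In Db minor the chord on Fb is Fb–Ab–Cb–Eb.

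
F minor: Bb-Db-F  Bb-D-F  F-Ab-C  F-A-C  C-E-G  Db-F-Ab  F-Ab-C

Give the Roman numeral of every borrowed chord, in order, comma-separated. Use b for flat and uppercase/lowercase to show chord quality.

F minor has the diatonic set Fm, Gdim, Ab, Bbm, C, Db, Eb (with V from harmonic minor). Bb–Db–F = Bbm, F–Ab–C = Fm, C–E–G = C and Db–F–Ab = Db are all diatonic. Bb–D–F is not: scale degree 4 in F minor carries Bbm (iv). In F major the chord on that degree is Bb, so here it functions as IV, borrowed from the parallel major. F–A–C is not: scale degree 1 in F minor carries Fm (i). In F major the chord on that degree is F, so here it functions as I, borrowed from the parallel major.

IV, I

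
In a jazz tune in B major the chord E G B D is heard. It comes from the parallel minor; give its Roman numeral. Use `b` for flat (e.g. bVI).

The root E is the diatonic 4th degree of B major; the borrowing shows in the chord quality. Diatonically B major has E (IV) on that degree; E–G–B–D is instead the minor-seventh chord native to B minor, so it takes the label iv7.

iv7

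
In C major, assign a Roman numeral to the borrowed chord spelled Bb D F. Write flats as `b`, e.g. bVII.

Bb is the lowered form of scale degree 7 in C major (the diatonic degree 7 is B). Bb–D–F is a major chord — the form found in C minor, not the diatonic vii° (Bdim). Borrowed into C major it is written bVII.

bVII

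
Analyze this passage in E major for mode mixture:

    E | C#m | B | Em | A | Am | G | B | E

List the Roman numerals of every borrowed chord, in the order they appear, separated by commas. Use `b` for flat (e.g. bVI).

In E major the diatonic chords are E, F#m, G#m, A, B, C#m, D#dim. Of the given chords, E, C#m, B and A are diatonic. But Em (E–G–B) is foreign: the diatonic I on degree 1 is E, whereas Em comes from E minor. It is labeled i. But Am (A–C–E) is foreign: the diatonic IV on degree 4 is A, whereas Am comes from E minor. It is labeled iv. But G (G–B–D) is foreign: the diatonic iii on degree 3 is G#m, whereas G comes from E minor. It is labeled bIII.

i, iv, bIII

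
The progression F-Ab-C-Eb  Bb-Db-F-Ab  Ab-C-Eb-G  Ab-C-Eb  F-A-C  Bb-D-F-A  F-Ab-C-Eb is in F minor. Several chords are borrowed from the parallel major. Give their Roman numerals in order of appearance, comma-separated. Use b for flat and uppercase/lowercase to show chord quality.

The diatonic triads in F minor (with V from harmonic minor) are Fm, Gdim, Ab, Bbm, C, Db, Eb. F–Ab–C–Eb = Fm7, Bb–Db–F–Ab = Bbm7, Ab–C–Eb–G = Abmaj7 and Ab–C–Eb = Ab all belong to that set. F–A–C is not: scale degree 1 in F minor carries Fm (i). In F major the chord on that degree is F, so here it functions as I, borrowed from the parallel major. Bb–D–F–A is not: scale degree 4 in F minor carries Bbm (iv). In F major the chord on that degree is Bbmaj7, so here it functions as IVmaj7, borrowed from the parallel major.

I, IVmaj7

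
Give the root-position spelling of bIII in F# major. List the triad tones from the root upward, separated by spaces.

bIII is built on the lowered scale degree 3. In F# major degree 3 is A#; lowered it becomes A. Building the major chord from the parallel minor on A: A–C#–E.

A C# E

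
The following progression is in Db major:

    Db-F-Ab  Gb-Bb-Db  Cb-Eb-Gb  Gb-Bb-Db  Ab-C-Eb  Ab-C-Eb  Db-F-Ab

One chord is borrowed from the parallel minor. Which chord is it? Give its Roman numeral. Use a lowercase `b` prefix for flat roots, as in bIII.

In Db major the diatonic chords are Db, Ebm, Fm, Gb, Ab, Bbm, Cdim. Of the given chords, Db–F–Ab = Db, Gb–Bb–Db = Gb and Ab–C–Eb = Ab are diatonic. Cb–Eb–Gb doesn't fit — on degree 7 Db major would have Cdim (vii°). Cb is the degree-7 chord of Db minor, so it is the borrowed bVII.

bVII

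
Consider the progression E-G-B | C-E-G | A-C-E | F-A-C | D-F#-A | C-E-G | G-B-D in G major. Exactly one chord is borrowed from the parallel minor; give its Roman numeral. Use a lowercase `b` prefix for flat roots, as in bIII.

G major has the diatonic set G, Am, Bm, C, D, Em, F#dim. Of the given chords, E–G–B = Em, C–E–G = C, A–C–E = Am, D–F#–A = D and G–B–D = G are diatonic. F–A–C doesn't fit — on degree 7 G major would have F#dim (vii°). F is the degree-7 chord of G minor, so it is the borrowed bVII.

bVII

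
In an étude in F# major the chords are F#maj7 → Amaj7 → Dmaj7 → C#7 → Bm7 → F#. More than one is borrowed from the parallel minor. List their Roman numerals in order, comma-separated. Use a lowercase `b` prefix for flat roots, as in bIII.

bIIImaj7, bVImaj7, iv7

F# major has the diatonic set F#, G#m, A#m, B, C#, D#m, E#dim. F#maj7, C#7 and F# are all diatonic. But Amaj7 (A–C#–E–G#) is foreign: the diatonic iii on degree 3 is A#m, whereas Amaj7 comes from F# minor. It is labeled bIIImaj7. But Dmaj7 (D–F#–A–C#) is foreign: the diatonic vi on degree 6 is D#m, whereas Dmaj7 comes from F# minor. It is labeled bVImaj7. But Bm7 (B–D–F#–A) is foreign: the diatonic IV on degree 4 is B, whereas Bm7 comes from F# minor. It is labeled iv7.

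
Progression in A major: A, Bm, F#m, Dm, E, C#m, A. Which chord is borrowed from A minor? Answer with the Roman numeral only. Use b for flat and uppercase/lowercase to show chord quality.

iv

A major has the diatonic set A, Bm, C#m, D, E, F#m, G#dim. Of the given chords, A, Bm, F#m, E and C#m are diatonic. Dm (D–F–A) doesn't fit — on degree 4 A major would have D (IV). Dm is the degree-4 chord of A minor, so it is the borrowed iv.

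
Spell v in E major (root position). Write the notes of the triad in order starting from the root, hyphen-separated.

The root, B, is scale degree 5 — the same note in E major and E minor; only the chord quality changes. In E minor the chord on B is B–D–F#.

B-D-F#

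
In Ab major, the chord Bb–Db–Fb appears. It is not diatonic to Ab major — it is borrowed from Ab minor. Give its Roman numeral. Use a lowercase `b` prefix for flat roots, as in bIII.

ii°

The root Bb is the diatonic 2nd degree of Ab major; the borrowing shows in the chord quality. Diatonically Ab major has Bbm (ii) on that degree; Bb–Db–Fb is instead the diminished chord native to Ab minor, so it takes the label ii°.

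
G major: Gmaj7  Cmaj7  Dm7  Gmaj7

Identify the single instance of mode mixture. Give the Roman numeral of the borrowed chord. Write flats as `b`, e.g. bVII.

G major has the diatonic set G, Am, Bm, C, D, Em, F#dim. Gmaj7 and Cmaj7 both belong to that set. But Dm7 (D–F–A–C) is foreign: the diatonic V on degree 5 is D, whereas Dm7 comes from G minor. It is labeled v7.

v7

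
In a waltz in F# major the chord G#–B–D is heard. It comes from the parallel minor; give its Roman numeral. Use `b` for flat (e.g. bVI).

ii°

The root G# is the diatonic 2nd degree of F# major; the borrowing shows in the chord quality. The diatonic chord on degree 2 would be G#m (ii), but G#–B–D is the diminished chord from F# minor. As a borrowed chord it is labeled ii°.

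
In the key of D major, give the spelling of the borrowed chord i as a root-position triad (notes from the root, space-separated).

D F A

i is built on scale degree 1, which is D in both D major and its parallel. Building the minor chord from the parallel minor on D: D–F–A.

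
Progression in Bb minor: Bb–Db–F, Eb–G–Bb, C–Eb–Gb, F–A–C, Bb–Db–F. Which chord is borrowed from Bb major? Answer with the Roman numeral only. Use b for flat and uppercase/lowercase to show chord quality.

In Bb minor (with V from harmonic minor) the diatonic chords are Bbm, Cdim, Db, Ebm, F, Gb, Ab. Bb–Db–F = Bbm, C–Eb–Gb = Cdim and F–A–C = F are all diatonic. Eb–G–Bb doesn't fit — on degree 4 Bb minor would have Ebm (iv). Eb is the degree-4 chord of Bb major, so it is the borrowed IV.

IV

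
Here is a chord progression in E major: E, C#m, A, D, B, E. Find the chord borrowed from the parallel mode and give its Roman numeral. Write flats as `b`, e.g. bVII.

bVII

The diatonic triads in E major are E, F#m, G#m, A, B, C#m, D#dim. E, C#m, A and B are all diatonic. D (D–F#–A) is not: scale degree 7 in E major carries D#dim (vii°). In E minor the chord on that degree is D, so here it functions as bVII, borrowed from the parallel minor.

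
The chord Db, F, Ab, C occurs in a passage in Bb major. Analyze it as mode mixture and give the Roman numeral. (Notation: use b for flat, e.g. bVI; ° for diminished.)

In Bb major scale degree 3 is D; Db is its lowered form, from Bb minor. Diatonically Bb major has Dm (iii) on that degree; Db–F–Ab–C is instead the major-seventh chord native to Bb minor, so it takes the label bIIImaj7.

bIIImaj7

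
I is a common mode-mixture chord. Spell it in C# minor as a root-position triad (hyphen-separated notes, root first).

C#-E#-G#

I is built on scale degree 1, which is C# in both C# minor and its parallel. In C# major the chord on C# is C#–E#–G#.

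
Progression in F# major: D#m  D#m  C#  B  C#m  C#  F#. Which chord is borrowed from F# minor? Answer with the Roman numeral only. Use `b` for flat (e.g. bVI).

F# major has the diatonic set F#, G#m, A#m, B, C#, D#m, E#dim. D#m, C#, B and F# are all diatonic. C#m (C#–E–G#) is not: scale degree 5 in F# major carries C# (V). In F# minor the chord on that degree is C#m, so here it functions as v, borrowed from the parallel minor.

v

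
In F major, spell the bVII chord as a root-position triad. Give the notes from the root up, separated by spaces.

Eb G Bb

Scale degree 7 in F major is E. bVII uses the lowered form, Eb, taken from F minor. Stacking thirds in F minor on Eb gives Eb–G–Bb.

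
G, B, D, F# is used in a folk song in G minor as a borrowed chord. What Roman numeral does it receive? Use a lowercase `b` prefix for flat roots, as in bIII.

Imaj7

G is scale degree 1 in G minor. The diatonic chord on degree 1 would be Gm (i), but G–B–D–F# is the major-seventh chord from G major. As a borrowed chord it is labeled Imaj7.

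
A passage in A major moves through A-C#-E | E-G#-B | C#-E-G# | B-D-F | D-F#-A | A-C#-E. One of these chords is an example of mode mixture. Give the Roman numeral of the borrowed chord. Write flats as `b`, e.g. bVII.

The diatonic triads in A major are A, Bm, C#m, D, E, F#m, G#dim. A–C#–E = A, E–G#–B = E, C#–E–G# = C#m and D–F#–A = D all belong to that set. B–D–F doesn't fit — on degree 2 A major would have Bm (ii). Bdim is the degree-2 chord of A minor, so it is the borrowed ii°.

ii°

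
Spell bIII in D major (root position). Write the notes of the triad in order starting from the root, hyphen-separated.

F-A-C

The root of bIII is the lowered 3rd degree: F# becomes F. In D minor the chord on F is F–A–C.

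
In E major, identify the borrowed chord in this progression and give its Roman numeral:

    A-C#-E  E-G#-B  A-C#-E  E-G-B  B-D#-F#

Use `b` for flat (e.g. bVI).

i

The diatonic triads in E major are E, F#m, G#m, A, B, C#m, D#dim. A–C#–E = A, E–G#–B = E and B–D#–F# = B are all diatonic. E–G–B is not: scale degree 1 in E major carries E (I). In E minor the chord on that degree is Em, so here it functions as i, borrowed from the parallel minor.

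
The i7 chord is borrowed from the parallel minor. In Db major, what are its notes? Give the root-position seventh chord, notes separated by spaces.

i7 is built on scale degree 1, which is Db in both Db major and its parallel. Stacking thirds in Db minor on Db gives Db–Fb–Ab–Cb.

Db Fb Ab Cb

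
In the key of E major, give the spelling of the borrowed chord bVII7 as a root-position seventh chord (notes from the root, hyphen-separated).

D-F#-A-C

Scale degree 7 in E major is D#. bVII7 uses the lowered form, D, taken from E minor. In E minor the chord on D is D–F#–A–C.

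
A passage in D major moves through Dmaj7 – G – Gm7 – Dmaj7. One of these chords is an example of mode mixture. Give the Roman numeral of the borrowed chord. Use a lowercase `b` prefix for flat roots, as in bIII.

iv7

D major has the diatonic set D, Em, F#m, G, A, Bm, C#dim. Dmaj7 and G are both diatonic. Gm7 (G–Bb–D–F) is not: scale degree 4 in D major carries G (IV). In D minor the chord on that degree is Gm7, so here it functions as iv7, borrowed from the parallel minor.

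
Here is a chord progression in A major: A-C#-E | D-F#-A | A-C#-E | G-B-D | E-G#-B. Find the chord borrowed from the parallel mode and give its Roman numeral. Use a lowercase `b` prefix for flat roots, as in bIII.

The diatonic triads in A major are A, Bm, C#m, D, E, F#m, G#dim. Of the given chords, A–C#–E = A, D–F#–A = D and E–G#–B = E are diatonic. G–B–D is not: scale degree 7 in A major carries G#dim (vii°). In A minor the chord on that degree is G, so here it functions as bVII, borrowed from the parallel minor.

bVII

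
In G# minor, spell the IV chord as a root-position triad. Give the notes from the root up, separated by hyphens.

C#-E#-G#

The root, C#, is scale degree 4 — the same note in G# minor and G# major; only the chord quality changes. In G# major the chord on C# is C#–E#–G#.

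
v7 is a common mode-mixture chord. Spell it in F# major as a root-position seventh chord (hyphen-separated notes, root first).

C#-E-G#-B

The root, C#, is scale degree 5 — the same note in F# major and F# minor; only the chord quality changes. In F# minor the chord on C# is C#–E–G#–B.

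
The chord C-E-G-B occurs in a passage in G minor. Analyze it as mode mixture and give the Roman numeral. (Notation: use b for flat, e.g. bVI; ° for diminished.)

The root C is the diatonic 4th degree of G minor; the borrowing shows in the chord quality. The diatonic chord on degree 4 would be Cm (iv), but C–E–G–B is the major-seventh chord from G major. As a borrowed chord it is labeled IVmaj7.

IVmaj7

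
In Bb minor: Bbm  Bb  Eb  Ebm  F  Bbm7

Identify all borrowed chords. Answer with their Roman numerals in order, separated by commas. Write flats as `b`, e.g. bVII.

I, IV

The diatonic triads in Bb minor (with V from harmonic minor) are Bbm, Cdim, Db, Ebm, F, Gb, Ab. Bbm, Ebm, F and Bbm7 all belong to that set. Bb (Bb–D–F) doesn't fit — on degree 1 Bb minor would have Bbm (i). Bb is the degree-1 chord of Bb major, so it is the borrowed I. Eb (Eb–G–Bb) is not: scale degree 4 in Bb minor carries Ebm (iv). In Bb major the chord on that degree is Eb, so here it functions as IV, borrowed from the parallel major.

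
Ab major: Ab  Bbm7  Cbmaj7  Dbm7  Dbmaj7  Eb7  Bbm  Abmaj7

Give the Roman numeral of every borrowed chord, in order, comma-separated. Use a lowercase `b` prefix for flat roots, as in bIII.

Ab major has the diatonic set Ab, Bbm, Cm, Db, Eb, Fm, Gdim. Ab, Bbm7, Dbmaj7, Eb7, Bbm and Abmaj7 are all diatonic. But Cbmaj7 (Cb–Eb–Gb–Bb) is foreign: the diatonic iii on degree 3 is Cm, whereas Cbmaj7 comes from Ab minor. It is labeled bIIImaj7. Dbm7 (Db–Fb–Ab–Cb) is not: scale degree 4 in Ab major carries Db (IV). In Ab minor the chord on that degree is Dbm7, so here it functions as iv7, borrowed from the parallel minor.

bIIImaj7, iv7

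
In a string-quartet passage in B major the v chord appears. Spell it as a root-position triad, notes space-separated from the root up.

F# A C#

The root, F#, is scale degree 5 — the same note in B major and B minor; only the chord quality changes. In B minor the chord on F# is F#–A–C#.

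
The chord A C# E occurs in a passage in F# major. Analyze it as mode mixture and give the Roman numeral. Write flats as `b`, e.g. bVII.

The root A is the lowered 3rd scale degree — diatonically F# major has A# there. Diatonically F# major has A#m (iii) on that degree; A–C#–E is instead the major chord native to F# minor, so it takes the label bIII.

bIII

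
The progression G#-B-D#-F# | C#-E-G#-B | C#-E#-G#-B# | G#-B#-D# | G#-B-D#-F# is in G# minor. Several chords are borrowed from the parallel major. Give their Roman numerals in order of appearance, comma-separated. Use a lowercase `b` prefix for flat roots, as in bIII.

The diatonic triads in G# minor (with V from harmonic minor) are G#m, A#dim, B, C#m, D#, E, F#. G#–B–D#–F# = G#m7 and C#–E–G#–B = C#m7 are both diatonic. But C#–E#–G#–B# is foreign: the diatonic iv on degree 4 is C#m, whereas C#maj7 comes from G# major. It is labeled IVmaj7. G#–B#–D# doesn't fit — on degree 1 G# minor would have G#m (i). G# is the degree-1 chord of G# major, so it is the borrowed I.

IVmaj7, I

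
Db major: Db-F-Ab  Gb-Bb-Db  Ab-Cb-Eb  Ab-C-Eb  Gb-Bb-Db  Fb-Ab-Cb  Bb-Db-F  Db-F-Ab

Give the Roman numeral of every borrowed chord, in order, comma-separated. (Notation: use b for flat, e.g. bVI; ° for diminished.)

The diatonic triads in Db major are Db, Ebm, Fm, Gb, Ab, Bbm, Cdim. Db–F–Ab = Db, Gb–Bb–Db = Gb, Ab–C–Eb = Ab and Bb–Db–F = Bbm all belong to that set. But Ab–Cb–Eb is foreign: the diatonic V on degree 5 is Ab, whereas Abm comes from Db minor. It is labeled v. But Fb–Ab–Cb is foreign: the diatonic iii on degree 3 is Fm, whereas Fb comes from Db minor. It is labeled bIII.

v, bIII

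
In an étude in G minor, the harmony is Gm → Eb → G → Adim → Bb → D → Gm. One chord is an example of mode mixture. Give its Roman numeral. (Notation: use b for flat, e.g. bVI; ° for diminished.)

In G minor (with V from harmonic minor) the diatonic chords are Gm, Adim, Bb, Cm, D, Eb, F. Gm, Eb, Adim, Bb and D all belong to that set. G (G–B–D) doesn't fit — on degree 1 G minor would have Gm (i). G is the degree-1 chord of G major, so it is the borrowed I.

I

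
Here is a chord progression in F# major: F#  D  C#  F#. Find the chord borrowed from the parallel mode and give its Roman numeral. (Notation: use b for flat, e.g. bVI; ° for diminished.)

In F# major the diatonic chords are F#, G#m, A#m, B, C#, D#m, E#dim. F# and C# are both diatonic. But D (D–F#–A) is foreign: the diatonic vi on degree 6 is D#m, whereas D comes from F# minor. It is labeled bVI.

bVI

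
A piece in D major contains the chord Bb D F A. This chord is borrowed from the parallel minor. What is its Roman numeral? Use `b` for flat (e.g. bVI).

bVImaj7

Bb is the lowered form of scale degree 6 in D major (the diatonic degree 6 is B). Bb–D–F–A is a major-seventh chord — the form found in D minor, not the diatonic vi (Bm). Borrowed into D major it is written bVImaj7.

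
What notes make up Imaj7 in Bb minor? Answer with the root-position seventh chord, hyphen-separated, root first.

Bb-D-F-A

The root, Bb, is scale degree 1 — the same note in Bb minor and Bb major; only the chord quality changes. In Bb major the chord on Bb is Bb–D–F–A.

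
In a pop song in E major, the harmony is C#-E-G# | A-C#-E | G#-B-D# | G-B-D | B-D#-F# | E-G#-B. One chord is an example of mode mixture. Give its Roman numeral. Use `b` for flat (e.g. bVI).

bIII

E major has the diatonic set E, F#m, G#m, A, B, C#m, D#dim. C#–E–G# = C#m, A–C#–E = A, G#–B–D# = G#m, B–D#–F# = B and E–G#–B = E are all diatonic. G–B–D doesn't fit — on degree 3 E major would have G#m (iii). G is the degree-3 chord of E minor, so it is the borrowed bIII.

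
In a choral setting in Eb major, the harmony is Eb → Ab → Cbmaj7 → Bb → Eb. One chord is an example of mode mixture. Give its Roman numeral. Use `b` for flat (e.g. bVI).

bVImaj7

The diatonic triads in Eb major are Eb, Fm, Gm, Ab, Bb, Cm, Ddim. Of the given chords, Eb, Ab and Bb are diatonic. Cbmaj7 (Cb–Eb–Gb–Bb) doesn't fit — on degree 6 Eb major would have Cm (vi). Cbmaj7 is the degree-6 chord of Eb minor, so it is the borrowed bVImaj7.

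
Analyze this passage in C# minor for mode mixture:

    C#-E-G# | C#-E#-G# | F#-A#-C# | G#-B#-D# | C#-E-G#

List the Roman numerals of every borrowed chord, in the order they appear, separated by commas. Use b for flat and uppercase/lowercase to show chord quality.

The diatonic triads in C# minor (with V from harmonic minor) are C#m, D#dim, E, F#m, G#, A, B. C#–E–G# = C#m and G#–B#–D# = G# are both diatonic. But C#–E#–G# is foreign: the diatonic i on degree 1 is C#m, whereas C# comes from C# major. It is labeled I. But F#–A#–C# is foreign: the diatonic iv on degree 4 is F#m, whereas F# comes from C# major. It is labeled IV.

I, IV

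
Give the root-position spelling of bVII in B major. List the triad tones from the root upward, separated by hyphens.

The root of bVII is the lowered 7th degree: A# becomes A. In B minor the chord on A is A–C#–E.

A-C#-E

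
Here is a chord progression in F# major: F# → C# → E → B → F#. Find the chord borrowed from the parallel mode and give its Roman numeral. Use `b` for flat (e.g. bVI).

In F# major the diatonic chords are F#, G#m, A#m, B, C#, D#m, E#dim. F#, C# and B all belong to that set. But E (E–G#–B) is foreign: the diatonic vii° on degree 7 is E#dim, whereas E comes from F# minor. It is labeled bVII.

bVII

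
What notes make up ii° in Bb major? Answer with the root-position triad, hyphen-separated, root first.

The root, C, is scale degree 2 — the same note in Bb major and Bb minor; only the chord quality changes. In Bb minor the chord on C is C–Eb–Gb.

C-Eb-Gb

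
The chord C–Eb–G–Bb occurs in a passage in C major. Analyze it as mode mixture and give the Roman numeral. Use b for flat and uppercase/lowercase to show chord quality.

C is scale degree 1 in C major. Diatonically C major has C (I) on that degree; C–Eb–G–Bb is instead the minor-seventh chord native to C minor, so it takes the label i7.

i7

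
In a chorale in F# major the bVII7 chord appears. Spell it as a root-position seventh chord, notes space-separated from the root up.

E G# B D

Scale degree 7 in F# major is E#. bVII7 uses the lowered form, E, taken from F# minor. Building the dominant-seventh chord from the parallel minor on E: E–G#–B–D.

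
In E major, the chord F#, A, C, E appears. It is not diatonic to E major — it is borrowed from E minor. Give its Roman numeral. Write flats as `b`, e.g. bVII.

The root F# is the diatonic 2nd degree of E major; the borrowing shows in the chord quality. Diatonically E major has F#m (ii) on that degree; F#–A–C–E is instead the half-diminished-seventh chord native to E minor, so it takes the label iiø7.

iiø7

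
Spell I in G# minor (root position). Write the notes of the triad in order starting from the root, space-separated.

G# B# D#

The root, G#, is scale degree 1 — the same note in G# minor and G# major; only the chord quality changes. In G# major the chord on G# is G#–B#–D#.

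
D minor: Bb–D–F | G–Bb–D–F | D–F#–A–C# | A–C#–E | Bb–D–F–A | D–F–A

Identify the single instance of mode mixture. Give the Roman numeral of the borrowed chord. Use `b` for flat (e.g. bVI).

Imaj7

D minor has the diatonic set Dm, Edim, F, Gm, A, Bb, C (with V from harmonic minor). Of the given chords, Bb–D–F = Bb, G–Bb–D–F = Gm7, A–C#–E = A, Bb–D–F–A = Bbmaj7 and D–F–A = Dm are diatonic. D–F#–A–C# doesn't fit — on degree 1 D minor would have Dm (i). Dmaj7 is the degree-1 chord of D major, so it is the borrowed Imaj7.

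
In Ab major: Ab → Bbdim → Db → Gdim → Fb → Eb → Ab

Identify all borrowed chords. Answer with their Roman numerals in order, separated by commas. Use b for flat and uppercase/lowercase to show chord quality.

Ab major has the diatonic set Ab, Bbm, Cm, Db, Eb, Fm, Gdim. Ab, Db, Gdim and Eb all belong to that set. Bbdim (Bb–Db–Fb) doesn't fit — on degree 2 Ab major would have Bbm (ii). Bbdim is the degree-2 chord of Ab minor, so it is the borrowed ii°. Fb (Fb–Ab–Cb) is not: scale degree 6 in Ab major carries Fm (vi). In Ab minor the chord on that degree is Fb, so here it functions as bVI, borrowed from the parallel minor.

ii°, bVI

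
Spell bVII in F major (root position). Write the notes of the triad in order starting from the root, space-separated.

Scale degree 7 in F major is E. bVII uses the lowered form, Eb, taken from F minor. Building the major chord from the parallel minor on Eb: Eb–G–Bb.

Eb G Bb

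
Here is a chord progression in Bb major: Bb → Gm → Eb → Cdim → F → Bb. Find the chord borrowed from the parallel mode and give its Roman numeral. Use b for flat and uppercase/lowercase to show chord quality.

In Bb major the diatonic chords are Bb, Cm, Dm, Eb, F, Gm, Adim. Bb, Gm, Eb and F are all diatonic. Cdim (C–Eb–Gb) doesn't fit — on degree 2 Bb major would have Cm (ii). Cdim is the degree-2 chord of Bb minor, so it is the borrowed ii°.

ii°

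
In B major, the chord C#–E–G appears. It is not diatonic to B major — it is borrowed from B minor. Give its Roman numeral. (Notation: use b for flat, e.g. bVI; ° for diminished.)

C# is scale degree 2 in B major. The diatonic chord on degree 2 would be C#m (ii), but C#–E–G is the diminished chord from B minor. As a borrowed chord it is labeled ii°.

ii°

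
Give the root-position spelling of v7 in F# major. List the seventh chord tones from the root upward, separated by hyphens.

The root, C#, is scale degree 5 — the same note in F# major and F# minor; only the chord quality changes. Stacking thirds in F# minor on C# gives C#–E–G#–B.

C#-E-G#-B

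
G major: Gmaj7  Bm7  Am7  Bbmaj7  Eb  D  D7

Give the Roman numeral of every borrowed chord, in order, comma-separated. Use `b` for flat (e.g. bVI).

The diatonic triads in G major are G, Am, Bm, C, D, Em, F#dim. Gmaj7, Bm7, Am7, D and D7 are all diatonic. But Bbmaj7 (Bb–D–F–A) is foreign: the diatonic iii on degree 3 is Bm, whereas Bbmaj7 comes from G minor. It is labeled bIIImaj7. But Eb (Eb–G–Bb) is foreign: the diatonic vi on degree 6 is Em, whereas Eb comes from G minor. It is labeled bVI.

bIIImaj7, bVI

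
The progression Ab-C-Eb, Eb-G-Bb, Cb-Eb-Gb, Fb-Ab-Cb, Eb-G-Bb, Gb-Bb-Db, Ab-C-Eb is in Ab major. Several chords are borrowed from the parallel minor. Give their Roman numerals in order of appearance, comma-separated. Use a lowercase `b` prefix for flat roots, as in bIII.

The diatonic triads in Ab major are Ab, Bbm, Cm, Db, Eb, Fm, Gdim. Ab–C–Eb = Ab and Eb–G–Bb = Eb both belong to that set. But Cb–Eb–Gb is foreign: the diatonic iii on degree 3 is Cm, whereas Cb comes from Ab minor. It is labeled bIII. But Fb–Ab–Cb is foreign: the diatonic vi on degree 6 is Fm, whereas Fb comes from Ab minor. It is labeled bVI. Gb–Bb–Db is not: scale degree 7 in Ab major carries Gdim (vii°). In Ab minor the chord on that degree is Gb, so here it functions as bVII, borrowed from the parallel minor.

bIII, bVI, bVII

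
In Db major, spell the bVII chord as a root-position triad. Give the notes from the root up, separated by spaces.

Cb Eb Gb

The root of bVII is the lowered 7th degree: C becomes Cb. Building the major chord from the parallel minor on Cb: Cb–Eb–Gb.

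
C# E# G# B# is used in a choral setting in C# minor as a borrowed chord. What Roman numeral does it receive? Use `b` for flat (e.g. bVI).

The root C# is the diatonic 1st degree of C# minor; the borrowing shows in the chord quality. The diatonic chord on degree 1 would be C#m (i), but C#–E#–G#–B# is the major-seventh chord from C# major. As a borrowed chord it is labeled Imaj7.

Imaj7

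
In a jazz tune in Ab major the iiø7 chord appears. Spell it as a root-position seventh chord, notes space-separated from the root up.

Bb Db Fb Ab

The root, Bb, is scale degree 2 — the same note in Ab major and Ab minor; only the chord quality changes. Stacking thirds in Ab minor on Bb gives Bb–Db–Fb–Ab.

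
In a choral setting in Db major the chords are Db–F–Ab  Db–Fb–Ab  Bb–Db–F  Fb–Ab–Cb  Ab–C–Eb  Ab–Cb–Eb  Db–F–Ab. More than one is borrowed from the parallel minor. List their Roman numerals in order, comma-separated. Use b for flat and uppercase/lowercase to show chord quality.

In Db major the diatonic chords are Db, Ebm, Fm, Gb, Ab, Bbm, Cdim. Db–F–Ab = Db, Bb–Db–F = Bbm and Ab–C–Eb = Ab all belong to that set. But Db–Fb–Ab is foreign: the diatonic I on degree 1 is Db, whereas Dbm comes from Db minor. It is labeled i. Fb–Ab–Cb doesn't fit — on degree 3 Db major would have Fm (iii). Fb is the degree-3 chord of Db minor, so it is the borrowed bIII. But Ab–Cb–Eb is foreign: the diatonic V on degree 5 is Ab, whereas Abm comes from Db minor. It is labeled v.

i, bIII, v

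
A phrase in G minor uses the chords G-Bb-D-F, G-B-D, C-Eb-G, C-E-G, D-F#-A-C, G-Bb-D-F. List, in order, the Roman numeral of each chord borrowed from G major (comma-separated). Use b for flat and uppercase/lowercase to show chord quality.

I, IV

The diatonic triads in G minor (with V from harmonic minor) are Gm, Adim, Bb, Cm, D, Eb, F. G–Bb–D–F = Gm7, C–Eb–G = Cm and D–F#–A–C = D7 all belong to that set. But G–B–D is foreign: the diatonic i on degree 1 is Gm, whereas G comes from G major. It is labeled I. C–E–G doesn't fit — on degree 4 G minor would have Cm (iv). C is the degree-4 chord of G major, so it is the borrowed IV.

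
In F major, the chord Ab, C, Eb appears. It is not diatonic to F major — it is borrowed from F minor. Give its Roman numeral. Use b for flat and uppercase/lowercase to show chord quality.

The root Ab is the lowered 3rd scale degree — diatonically F major has A there. Ab–C–Eb is a major chord — the form found in F minor, not the diatonic iii (Am). Borrowed into F major it is written bIII.

bIII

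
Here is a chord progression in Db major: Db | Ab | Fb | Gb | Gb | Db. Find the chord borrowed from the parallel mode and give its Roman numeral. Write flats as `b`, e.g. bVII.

In Db major the diatonic chords are Db, Ebm, Fm, Gb, Ab, Bbm, Cdim. Db, Ab and Gb all belong to that set. But Fb (Fb–Ab–Cb) is foreign: the diatonic iii on degree 3 is Fm, whereas Fb comes from Db minor. It is labeled bIII.

bIII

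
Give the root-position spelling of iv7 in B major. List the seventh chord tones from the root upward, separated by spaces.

E G B D

The root, E, is scale degree 4 — the same note in B major and B minor; only the chord quality changes. Stacking thirds in B minor on E gives E–G–B–D.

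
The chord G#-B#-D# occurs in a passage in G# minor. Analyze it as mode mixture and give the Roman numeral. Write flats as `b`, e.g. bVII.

I

The root G# is the diatonic 1st degree of G# minor; the borrowing shows in the chord quality. G#–B#–D# is a major chord — the form found in G# major, not the diatonic i (G#m). Borrowed into G# minor it is written I.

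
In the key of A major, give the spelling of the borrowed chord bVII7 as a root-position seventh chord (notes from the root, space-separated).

The root of bVII7 is the lowered 7th degree: G# becomes G. In A minor the chord on G is G–B–D–F.

G B D F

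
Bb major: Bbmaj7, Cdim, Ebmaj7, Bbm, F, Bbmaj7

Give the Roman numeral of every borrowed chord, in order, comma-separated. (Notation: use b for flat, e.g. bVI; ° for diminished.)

ii°, i

The diatonic triads in Bb major are Bb, Cm, Dm, Eb, F, Gm, Adim. Of the given chords, Bbmaj7, Ebmaj7 and F are diatonic. Cdim (C–Eb–Gb) doesn't fit — on degree 2 Bb major would have Cm (ii). Cdim is the degree-2 chord of Bb minor, so it is the borrowed ii°. Bbm (Bb–Db–F) doesn't fit — on degree 1 Bb major would have Bb (I). Bbm is the degree-1 chord of Bb minor, so it is the borrowed i.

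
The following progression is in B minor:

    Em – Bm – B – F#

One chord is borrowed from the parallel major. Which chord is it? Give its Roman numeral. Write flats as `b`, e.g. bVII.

I

In B minor (with V from harmonic minor) the diatonic chords are Bm, C#dim, D, Em, F#, G, A. Em, Bm and F# are all diatonic. B (B–D#–F#) is not: scale degree 1 in B minor carries Bm (i). In B major the chord on that degree is B, so here it functions as I, borrowed from the parallel major.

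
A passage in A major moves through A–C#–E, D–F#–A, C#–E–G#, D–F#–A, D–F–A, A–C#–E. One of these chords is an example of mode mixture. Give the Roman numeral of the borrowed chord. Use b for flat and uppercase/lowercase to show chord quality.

The diatonic triads in A major are A, Bm, C#m, D, E, F#m, G#dim. A–C#–E = A, D–F#–A = D and C#–E–G# = C#m all belong to that set. D–F–A doesn't fit — on degree 4 A major would have D (IV). Dm is the degree-4 chord of A minor, so it is the borrowed iv.

iv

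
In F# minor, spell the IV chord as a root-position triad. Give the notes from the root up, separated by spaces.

IV is built on scale degree 4, which is B in both F# minor and its parallel. Building the major chord from the parallel major on B: B–D#–F#.

B D# F#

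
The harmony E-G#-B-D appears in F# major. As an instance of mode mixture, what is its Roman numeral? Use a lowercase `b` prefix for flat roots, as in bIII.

bVII7

In F# major scale degree 7 is E#; E is its lowered form, from F# minor. The diatonic chord on degree 7 would be E#dim (vii°), but E–G#–B–D is the dominant-seventh chord from F# minor. As a borrowed chord it is labeled bVII7.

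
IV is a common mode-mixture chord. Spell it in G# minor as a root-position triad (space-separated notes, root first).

IV is built on scale degree 4, which is C# in both G# minor and its parallel. In G# major the chord on C# is C#–E#–G#.

C# E# G#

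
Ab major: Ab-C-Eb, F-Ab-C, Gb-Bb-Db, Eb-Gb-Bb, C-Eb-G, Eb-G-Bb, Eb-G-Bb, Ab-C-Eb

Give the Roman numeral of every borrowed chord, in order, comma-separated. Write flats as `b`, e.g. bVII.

bVII, v

In Ab major the diatonic chords are Ab, Bbm, Cm, Db, Eb, Fm, Gdim. Of the given chords, Ab–C–Eb = Ab, F–Ab–C = Fm, C–Eb–G = Cm and Eb–G–Bb = Eb are diatonic. Gb–Bb–Db doesn't fit — on degree 7 Ab major would have Gdim (vii°). Gb is the degree-7 chord of Ab minor, so it is the borrowed bVII. Eb–Gb–Bb is not: scale degree 5 in Ab major carries Eb (V). In Ab minor the chord on that degree is Ebm, so here it functions as v, borrowed from the parallel minor.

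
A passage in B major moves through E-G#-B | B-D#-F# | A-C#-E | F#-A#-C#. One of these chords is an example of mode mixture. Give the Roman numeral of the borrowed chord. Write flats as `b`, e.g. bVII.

bVII

In B major the diatonic chords are B, C#m, D#m, E, F#, G#m, A#dim. E–G#–B = E, B–D#–F# = B and F#–A#–C# = F# are all diatonic. But A–C#–E is foreign: the diatonic vii° on degree 7 is A#dim, whereas A comes from B minor. It is labeled bVII.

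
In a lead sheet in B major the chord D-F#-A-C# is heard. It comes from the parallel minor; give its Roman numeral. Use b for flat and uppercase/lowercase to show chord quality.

The root D is the lowered 3rd scale degree — diatonically B major has D# there. The diatonic chord on degree 3 would be D#m (iii), but D–F#–A–C# is the major-seventh chord from B minor. As a borrowed chord it is labeled bIIImaj7.

bIIImaj7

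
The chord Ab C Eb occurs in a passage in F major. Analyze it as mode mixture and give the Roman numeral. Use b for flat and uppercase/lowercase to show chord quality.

bIII

The root Ab is the lowered 3rd scale degree — diatonically F major has A there. Ab–C–Eb is a major chord — the form found in F minor, not the diatonic iii (Am). Borrowed into F major it is written bIII.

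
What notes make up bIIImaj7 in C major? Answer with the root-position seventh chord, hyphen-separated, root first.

Scale degree 3 in C major is E. bIIImaj7 uses the lowered form, Eb, taken from C minor. In C minor the chord on Eb is Eb–G–Bb–D.

Eb-G-Bb-D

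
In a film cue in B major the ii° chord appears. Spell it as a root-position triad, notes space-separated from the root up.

ii° is built on scale degree 2, which is C# in both B major and its parallel. Building the diminished chord from the parallel minor on C#: C#–E–G.

C# E G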